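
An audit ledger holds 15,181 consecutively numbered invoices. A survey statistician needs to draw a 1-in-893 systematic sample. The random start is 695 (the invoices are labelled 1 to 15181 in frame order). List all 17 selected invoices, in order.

invoice 1: 695
invoice 2: 695 + 893 = 1588
invoice 3: 1588 + 893 = 2481
invoice 4: 2481 + 893 = 3374
invoice 5: 3374 + 893 = 4267
invoice 6: 4267 + 893 = 5160
invoice 7: 5160 + 893 = 6053
invoice 8: 6053 + 893 = 6946
invoice 9: 6946 + 893 = 7839
invoice 10: 7839 + 893 = 8732
invoice 11: 8732 + 893 = 9625
invoice 12: 9625 + 893 = 10518
invoice 13: 10518 + 893 = 11411
invoice 14: 11411 + 893 = 12304
invoice 15: 12304 + 893 = 13197
invoice 16: 13197 + 893 = 14090
invoice 17: 14090 + 893 = 14983

695, 1588, 2481, 3374, 4267, 5160, 6053, 6946, 7839, 8732, 9625, 10518, 11411, 12304, 13197, 14090, 14983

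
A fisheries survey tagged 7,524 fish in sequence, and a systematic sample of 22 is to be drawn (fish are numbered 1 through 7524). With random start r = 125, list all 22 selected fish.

125, 467, 809, 1151, 1493, 1835, 2177, 2519, 2861, 3203, 3545, 3887, 4229, 4571, 4913, 5255, 5597, 5939, 6281, 6623, 6965, 7307

k = N/n = 7524/22 = 342
fish 1: 125
fish 2: 125 + 342 = 467
fish 3: 467 + 342 = 809
fish 4: 809 + 342 = 1151
fish 5: 1151 + 342 = 1493
fish 6: 1493 + 342 = 1835
fish 7: 1835 + 342 = 2177
fish 8: 2177 + 342 = 2519
fish 9: 2519 + 342 = 2861
fish 10: 2861 + 342 = 3203
fish 11: 3203 + 342 = 3545
fish 12: 3545 + 342 = 3887
fish 13: 3887 + 342 = 4229
fish 14: 4229 + 342 = 4571
fish 15: 4571 + 342 = 4913
fish 16: 4913 + 342 = 5255
fish 17: 5255 + 342 = 5597
fish 18: 5597 + 342 = 5939
fish 19: 5939 + 342 = 6281
fish 20: 6281 + 342 = 6623
fish 21: 6623 + 342 = 6965
fish 22: 6965 + 342 = 7307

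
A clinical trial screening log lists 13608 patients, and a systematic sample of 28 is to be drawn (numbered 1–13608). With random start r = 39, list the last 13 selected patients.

7329, 7815, 8301, 8787, 9273, 9759, 10245, 10731, 11217, 11703, 12189, 12675, 13161

k = N/n = 13608/28 = 486
16th selection = 39 + 15×486 = 7329
17th: 7329 + 486 = 7815
18th: 7815 + 486 = 8301
19th: 8301 + 486 = 8787
20th: 8787 + 486 = 9273
21st: 9273 + 486 = 9759
22nd: 9759 + 486 = 10245
23rd: 10245 + 486 = 10731
24th: 10731 + 486 = 11217
25th: 11217 + 486 = 11703
26th: 11703 + 486 = 12189
27th: 12189 + 486 = 12675
28th: 12675 + 486 = 13161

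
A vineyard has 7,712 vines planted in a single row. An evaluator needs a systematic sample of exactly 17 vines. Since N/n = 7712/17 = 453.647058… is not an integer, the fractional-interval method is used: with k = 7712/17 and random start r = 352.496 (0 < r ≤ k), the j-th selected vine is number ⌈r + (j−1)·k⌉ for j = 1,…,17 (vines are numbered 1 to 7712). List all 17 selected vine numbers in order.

j=1: r + 0k = 352.496 → ⌈·⌉ = 353
j=2: r + 1k = 806.143058… → ⌈·⌉ = 807
j=3: r + 2k = 1259.790117… → ⌈·⌉ = 1260
j=4: r + 3k = 1713.437176… → ⌈·⌉ = 1714
j=5: r + 4k = 2167.084235… → ⌈·⌉ = 2168
j=6: r + 5k = 2620.731294… → ⌈·⌉ = 2621
j=7: r + 6k = 3074.378352… → ⌈·⌉ = 3075
j=8: r + 7k = 3528.025411… → ⌈·⌉ = 3529
j=9: r + 8k = 3981.672470… → ⌈·⌉ = 3982
j=10: r + 9k = 4435.319529… → ⌈·⌉ = 4436
j=11: r + 10k = 4888.966588… → ⌈·⌉ = 4889
j=12: r + 11k = 5342.613647… → ⌈·⌉ = 5343
j=13: r + 12k = 5796.260705… → ⌈·⌉ = 5797
j=14: r + 13k = 6249.907764… → ⌈·⌉ = 6250
j=15: r + 14k = 6703.554823… → ⌈·⌉ = 6704
j=16: r + 15k = 7157.201882… → ⌈·⌉ = 7158
j=17: r + 16k = 7610.848941… → ⌈·⌉ = 7611

353, 807, 1260, 1714, 2168, 2621, 3075, 3529, 3982, 4436, 4889, 5343, 5797, 6250, 6704, 7158, 7611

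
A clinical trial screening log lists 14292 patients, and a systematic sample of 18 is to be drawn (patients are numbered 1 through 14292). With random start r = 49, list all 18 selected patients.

49, 843, 1637, 2431, 3225, 4019, 4813, 5607, 6401, 7195, 7989, 8783, 9577, 10371, 11165, 11959, 12753, 13547

k = N/n = 14292/18 = 794
patient 1: 49
patient 2: 49 + 794 = 843
patient 3: 843 + 794 = 1637
patient 4: 1637 + 794 = 2431
patient 5: 2431 + 794 = 3225
patient 6: 3225 + 794 = 4019
patient 7: 4019 + 794 = 4813
patient 8: 4813 + 794 = 5607
patient 9: 5607 + 794 = 6401
patient 10: 6401 + 794 = 7195
patient 11: 7195 + 794 = 7989
patient 12: 7989 + 794 = 8783
patient 13: 8783 + 794 = 9577
patient 14: 9577 + 794 = 10371
patient 15: 10371 + 794 = 11165
patient 16: 11165 + 794 = 11959
patient 17: 11959 + 794 = 12753
patient 18: 12753 + 794 = 13547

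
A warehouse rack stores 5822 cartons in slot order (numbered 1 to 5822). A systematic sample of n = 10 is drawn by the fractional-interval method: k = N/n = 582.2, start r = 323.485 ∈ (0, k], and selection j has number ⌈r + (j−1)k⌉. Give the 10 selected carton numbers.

324, 906, 1488, 2071, 2653, 3235, 3817, 4399, 4982, 5564

j=1: r + 0k = 323.485 → ⌈·⌉ = 324
j=2: r + 1k = 905.685 → ⌈·⌉ = 906
j=3: r + 2k = 1487.885 → ⌈·⌉ = 1488
j=4: r + 3k = 2070.085 → ⌈·⌉ = 2071
j=5: r + 4k = 2652.285 → ⌈·⌉ = 2653
j=6: r + 5k = 3234.485 → ⌈·⌉ = 3235
j=7: r + 6k = 3816.685 → ⌈·⌉ = 3817
j=8: r + 7k = 4398.885 → ⌈·⌉ = 4399
j=9: r + 8k = 4981.085 → ⌈·⌉ = 4982
j=10: r + 9k = 5563.285 → ⌈·⌉ = 5564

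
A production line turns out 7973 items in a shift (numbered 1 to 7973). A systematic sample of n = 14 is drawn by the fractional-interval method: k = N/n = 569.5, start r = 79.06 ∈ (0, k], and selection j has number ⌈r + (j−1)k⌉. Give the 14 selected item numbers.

80, 649, 1219, 1788, 2358, 2927, 3497, 4066, 4636, 5205, 5775, 6344, 6914, 7483

j=1: r + 0k = 79.06 → ⌈·⌉ = 80
j=2: r + 1k = 648.56 → ⌈·⌉ = 649
j=3: r + 2k = 1218.06 → ⌈·⌉ = 1219
j=4: r + 3k = 1787.56 → ⌈·⌉ = 1788
j=5: r + 4k = 2357.06 → ⌈·⌉ = 2358
j=6: r + 5k = 2926.56 → ⌈·⌉ = 2927
j=7: r + 6k = 3496.06 → ⌈·⌉ = 3497
j=8: r + 7k = 4065.56 → ⌈·⌉ = 4066
j=9: r + 8k = 4635.06 → ⌈·⌉ = 4636
j=10: r + 9k = 5204.56 → ⌈·⌉ = 5205
j=11: r + 10k = 5774.06 → ⌈·⌉ = 5775
j=12: r + 11k = 6343.56 → ⌈·⌉ = 6344
j=13: r + 12k = 6913.06 → ⌈·⌉ = 6914
j=14: r + 13k = 7482.56 → ⌈·⌉ = 7483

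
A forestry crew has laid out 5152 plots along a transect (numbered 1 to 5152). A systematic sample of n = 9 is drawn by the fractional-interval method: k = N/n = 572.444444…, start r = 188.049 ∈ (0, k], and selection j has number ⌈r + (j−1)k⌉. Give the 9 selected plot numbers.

j=1: r + 0k = 188.049 → ⌈·⌉ = 189
j=2: r + 1k = 760.493444… → ⌈·⌉ = 761
j=3: r + 2k = 1332.937888… → ⌈·⌉ = 1333
j=4: r + 3k = 1905.382333… → ⌈·⌉ = 1906
j=5: r + 4k = 2477.826777… → ⌈·⌉ = 2478
j=6: r + 5k = 3050.271222… → ⌈·⌉ = 3051
j=7: r + 6k = 3622.715666… → ⌈·⌉ = 3623
j=8: r + 7k = 4195.160111… → ⌈·⌉ = 4196
j=9: r + 8k = 4767.604555… → ⌈·⌉ = 4768

189, 761, 1333, 1906, 2478, 3051, 3623, 4196, 4768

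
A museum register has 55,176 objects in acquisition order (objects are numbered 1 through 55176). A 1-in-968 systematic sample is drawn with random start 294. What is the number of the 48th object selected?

k = 968
48th selection = r + (48−1)·k = 294 + 47×968 = 294 + 45496 = 45790

45790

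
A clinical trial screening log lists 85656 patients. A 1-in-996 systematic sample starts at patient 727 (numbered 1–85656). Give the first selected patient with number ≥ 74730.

k = 996
Steps past start: ⌈(74730 − 727)/996⌉ = ⌈74003/996⌉ = 75
Selected patient: 727 + 75×996 = 75427

75427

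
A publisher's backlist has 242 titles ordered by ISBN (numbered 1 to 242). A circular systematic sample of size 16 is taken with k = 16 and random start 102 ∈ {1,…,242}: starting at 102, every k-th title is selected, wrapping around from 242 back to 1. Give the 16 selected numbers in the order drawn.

Selection 1: 102
Selection 2: 102 + 16 = 118
Selection 3: 118 + 16 = 134
Selection 4: 134 + 16 = 150
Selection 5: 150 + 16 = 166
Selection 6: 166 + 16 = 182
Selection 7: 182 + 16 = 198
Selection 8: 198 + 16 = 214
Selection 9: 214 + 16 = 230
Selection 10: 230 + 16 = 246 → 246 − 242 = 4
Selection 11: 4 + 16 = 20
Selection 12: 20 + 16 = 36
Selection 13: 36 + 16 = 52
Selection 14: 52 + 16 = 68
Selection 15: 68 + 16 = 84
Selection 16: 84 + 16 = 100

102, 118, 134, 150, 166, 182, 198, 214, 230, 4, 20, 36, 52, 68, 84, 100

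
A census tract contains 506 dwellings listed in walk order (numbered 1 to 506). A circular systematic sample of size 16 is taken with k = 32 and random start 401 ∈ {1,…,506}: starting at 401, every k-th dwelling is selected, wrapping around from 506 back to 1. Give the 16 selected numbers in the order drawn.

Selection 1: 401
Selection 2: 401 + 32 = 433
Selection 3: 433 + 32 = 465
Selection 4: 465 + 32 = 497
Selection 5: 497 + 32 = 529 → 529 − 506 = 23
Selection 6: 23 + 32 = 55
Selection 7: 55 + 32 = 87
Selection 8: 87 + 32 = 119
Selection 9: 119 + 32 = 151
Selection 10: 151 + 32 = 183
Selection 11: 183 + 32 = 215
Selection 12: 215 + 32 = 247
Selection 13: 247 + 32 = 279
Selection 14: 279 + 32 = 311
Selection 15: 311 + 32 = 343
Selection 16: 343 + 32 = 375

401, 433, 465, 497, 23, 55, 87, 119, 151, 183, 215, 247, 279, 311, 343, 375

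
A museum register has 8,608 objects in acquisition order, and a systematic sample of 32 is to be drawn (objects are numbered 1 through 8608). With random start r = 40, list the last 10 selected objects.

5958, 6227, 6496, 6765, 7034, 7303, 7572, 7841, 8110, 8379

k = N/n = 8608/32 = 269
23rd selection = 40 + 22×269 = 5958
24th: 5958 + 269 = 6227
25th: 6227 + 269 = 6496
26th: 6496 + 269 = 6765
27th: 6765 + 269 = 7034
28th: 7034 + 269 = 7303
29th: 7303 + 269 = 7572
30th: 7572 + 269 = 7841
31st: 7841 + 269 = 8110
32nd: 8110 + 269 = 8379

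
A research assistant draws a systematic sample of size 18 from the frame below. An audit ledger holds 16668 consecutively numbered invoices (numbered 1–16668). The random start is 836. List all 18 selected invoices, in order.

k = N/n = 16668/18 = 926
invoice 1: 836
invoice 2: 836 + 926 = 1762
invoice 3: 1762 + 926 = 2688
invoice 4: 2688 + 926 = 3614
invoice 5: 3614 + 926 = 4540
invoice 6: 4540 + 926 = 5466
invoice 7: 5466 + 926 = 6392
invoice 8: 6392 + 926 = 7318
invoice 9: 7318 + 926 = 8244
invoice 10: 8244 + 926 = 9170
invoice 11: 9170 + 926 = 10096
invoice 12: 10096 + 926 = 11022
invoice 13: 11022 + 926 = 11948
invoice 14: 11948 + 926 = 12874
invoice 15: 12874 + 926 = 13800
invoice 16: 13800 + 926 = 14726
invoice 17: 14726 + 926 = 15652
invoice 18: 15652 + 926 = 16578

836, 1762, 2688, 3614, 4540, 5466, 6392, 7318, 8244, 9170, 10096, 11022, 11948, 12874, 13800, 14726, 15652, 16578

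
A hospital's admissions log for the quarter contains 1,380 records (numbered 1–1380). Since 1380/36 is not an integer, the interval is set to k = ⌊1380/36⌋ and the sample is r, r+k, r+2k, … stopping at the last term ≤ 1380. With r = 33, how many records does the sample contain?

k = ⌊1380/36⌋ = 38
Achieved size = ⌊(1380 − 33)/38⌋ + 1 = ⌊1347/38⌋ + 1 = 35 + 1 = 36
(last selection: 33 + 35×38 = 1363 ≤ 1380; next would be 1401 > 1380)

36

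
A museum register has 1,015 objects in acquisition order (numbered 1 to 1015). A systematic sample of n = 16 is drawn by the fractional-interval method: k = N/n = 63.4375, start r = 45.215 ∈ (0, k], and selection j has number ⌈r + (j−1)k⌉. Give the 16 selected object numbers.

j=1: r + 0k = 45.215 → ⌈·⌉ = 46
j=2: r + 1k = 108.6525 → ⌈·⌉ = 109
j=3: r + 2k = 172.09 → ⌈·⌉ = 173
j=4: r + 3k = 235.5275 → ⌈·⌉ = 236
j=5: r + 4k = 298.965 → ⌈·⌉ = 299
j=6: r + 5k = 362.4025 → ⌈·⌉ = 363
j=7: r + 6k = 425.84 → ⌈·⌉ = 426
j=8: r + 7k = 489.2775 → ⌈·⌉ = 490
j=9: r + 8k = 552.715 → ⌈·⌉ = 553
j=10: r + 9k = 616.1525 → ⌈·⌉ = 617
j=11: r + 10k = 679.59 → ⌈·⌉ = 680
j=12: r + 11k = 743.0275 → ⌈·⌉ = 744
j=13: r + 12k = 806.465 → ⌈·⌉ = 807
j=14: r + 13k = 869.9025 → ⌈·⌉ = 870
j=15: r + 14k = 933.34 → ⌈·⌉ = 934
j=16: r + 15k = 996.7775 → ⌈·⌉ = 997

46, 109, 173, 236, 299, 363, 426, 490, 553, 617, 680, 744, 807, 870, 934, 997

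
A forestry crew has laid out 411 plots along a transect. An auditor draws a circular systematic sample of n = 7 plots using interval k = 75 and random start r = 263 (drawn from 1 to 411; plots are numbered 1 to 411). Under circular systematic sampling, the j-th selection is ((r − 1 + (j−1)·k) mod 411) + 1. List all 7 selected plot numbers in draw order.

Selection 1: 263
Selection 2: 263 + 75 = 338
Selection 3: 338 + 75 = 413 → 413 − 411 = 2
Selection 4: 2 + 75 = 77
Selection 5: 77 + 75 = 152
Selection 6: 152 + 75 = 227
Selection 7: 227 + 75 = 302

263, 338, 2, 77, 152, 227, 302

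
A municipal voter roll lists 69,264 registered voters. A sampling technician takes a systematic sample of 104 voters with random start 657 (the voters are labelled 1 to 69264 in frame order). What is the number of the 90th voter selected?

59931

k = 69264/104 = 666
90th selection = r + (90−1)·k = 657 + 89×666 = 657 + 59274 = 59931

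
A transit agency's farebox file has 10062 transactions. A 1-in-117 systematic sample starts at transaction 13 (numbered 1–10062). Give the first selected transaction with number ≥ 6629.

6682

k = 117
Steps past start: ⌈(6629 − 13)/117⌉ = ⌈6616/117⌉ = 57
Selected transaction: 13 + 57×117 = 6682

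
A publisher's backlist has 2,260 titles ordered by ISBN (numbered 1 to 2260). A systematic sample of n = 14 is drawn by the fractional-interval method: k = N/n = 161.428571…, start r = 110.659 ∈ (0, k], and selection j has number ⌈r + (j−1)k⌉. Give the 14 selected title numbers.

111, 273, 434, 595, 757, 918, 1080, 1241, 1403, 1564, 1725, 1887, 2048, 2210

j=1: r + 0k = 110.659 → ⌈·⌉ = 111
j=2: r + 1k = 272.087571… → ⌈·⌉ = 273
j=3: r + 2k = 433.516142… → ⌈·⌉ = 434
j=4: r + 3k = 594.944714… → ⌈·⌉ = 595
j=5: r + 4k = 756.373285… → ⌈·⌉ = 757
j=6: r + 5k = 917.801857… → ⌈·⌉ = 918
j=7: r + 6k = 1079.230428… → ⌈·⌉ = 1080
j=8: r + 7k = 1240.659 → ⌈·⌉ = 1241
j=9: r + 8k = 1402.087571… → ⌈·⌉ = 1403
j=10: r + 9k = 1563.516142… → ⌈·⌉ = 1564
j=11: r + 10k = 1724.944714… → ⌈·⌉ = 1725
j=12: r + 11k = 1886.373285… → ⌈·⌉ = 1887
j=13: r + 12k = 2047.801857… → ⌈·⌉ = 2048
j=14: r + 13k = 2209.230428… → ⌈·⌉ = 2210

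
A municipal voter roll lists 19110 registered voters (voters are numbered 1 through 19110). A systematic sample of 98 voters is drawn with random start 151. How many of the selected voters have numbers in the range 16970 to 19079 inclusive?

k = 19110/98 = 195
First selection ≥ 16970: 151 + ⌈(16970−151)/195⌉·195 = 151 + 87×195 = 17116
Last selection ≤ 19079: 151 + ⌊(19079−151)/195⌋·195 = 151 + 97×195 = 19066
Count = 97 − 87 + 1 = 11

11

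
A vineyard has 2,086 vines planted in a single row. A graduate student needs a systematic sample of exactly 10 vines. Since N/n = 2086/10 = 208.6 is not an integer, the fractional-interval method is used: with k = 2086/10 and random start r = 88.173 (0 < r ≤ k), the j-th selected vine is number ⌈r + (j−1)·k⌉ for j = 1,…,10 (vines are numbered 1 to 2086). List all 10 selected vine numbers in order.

j=1: r + 0k = 88.173 → ⌈·⌉ = 89
j=2: r + 1k = 296.773 → ⌈·⌉ = 297
j=3: r + 2k = 505.373 → ⌈·⌉ = 506
j=4: r + 3k = 713.973 → ⌈·⌉ = 714
j=5: r + 4k = 922.573 → ⌈·⌉ = 923
j=6: r + 5k = 1131.173 → ⌈·⌉ = 1132
j=7: r + 6k = 1339.773 → ⌈·⌉ = 1340
j=8: r + 7k = 1548.373 → ⌈·⌉ = 1549
j=9: r + 8k = 1756.973 → ⌈·⌉ = 1757
j=10: r + 9k = 1965.573 → ⌈·⌉ = 1966

89, 297, 506, 714, 923, 1132, 1340, 1549, 1757, 1966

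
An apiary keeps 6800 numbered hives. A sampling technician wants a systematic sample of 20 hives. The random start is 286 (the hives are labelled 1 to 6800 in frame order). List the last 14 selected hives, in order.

2326, 2666, 3006, 3346, 3686, 4026, 4366, 4706, 5046, 5386, 5726, 6066, 6406, 6746

k = N/n = 6800/20 = 340
7th selection = 286 + 6×340 = 2326
8th: 2326 + 340 = 2666
9th: 2666 + 340 = 3006
10th: 3006 + 340 = 3346
11th: 3346 + 340 = 3686
12th: 3686 + 340 = 4026
13th: 4026 + 340 = 4366
14th: 4366 + 340 = 4706
15th: 4706 + 340 = 5046
16th: 5046 + 340 = 5386
17th: 5386 + 340 = 5726
18th: 5726 + 340 = 6066
19th: 6066 + 340 = 6406
20th: 6406 + 340 = 6746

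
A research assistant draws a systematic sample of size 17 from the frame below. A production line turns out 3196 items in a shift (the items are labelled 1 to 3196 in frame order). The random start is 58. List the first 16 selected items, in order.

k = N/n = 3196/17 = 188
item 1: 58
item 2: 58 + 188 = 246
item 3: 246 + 188 = 434
item 4: 434 + 188 = 622
item 5: 622 + 188 = 810
item 6: 810 + 188 = 998
item 7: 998 + 188 = 1186
item 8: 1186 + 188 = 1374
item 9: 1374 + 188 = 1562
item 10: 1562 + 188 = 1750
item 11: 1750 + 188 = 1938
item 12: 1938 + 188 = 2126
item 13: 2126 + 188 = 2314
item 14: 2314 + 188 = 2502
item 15: 2502 + 188 = 2690
item 16: 2690 + 188 = 2878

58, 246, 434, 622, 810, 998, 1186, 1374, 1562, 1750, 1938, 2126, 2314, 2502, 2690, 2878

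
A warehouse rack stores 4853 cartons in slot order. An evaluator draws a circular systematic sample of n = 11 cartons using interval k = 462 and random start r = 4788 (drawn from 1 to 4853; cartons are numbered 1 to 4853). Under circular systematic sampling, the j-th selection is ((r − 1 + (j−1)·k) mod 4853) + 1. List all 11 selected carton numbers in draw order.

4788, 397, 859, 1321, 1783, 2245, 2707, 3169, 3631, 4093, 4555

Selection 1: 4788
Selection 2: 4788 + 462 = 5250 → 5250 − 4853 = 397
Selection 3: 397 + 462 = 859
Selection 4: 859 + 462 = 1321
Selection 5: 1321 + 462 = 1783
Selection 6: 1783 + 462 = 2245
Selection 7: 2245 + 462 = 2707
Selection 8: 2707 + 462 = 3169
Selection 9: 3169 + 462 = 3631
Selection 10: 3631 + 462 = 4093
Selection 11: 4093 + 462 = 4555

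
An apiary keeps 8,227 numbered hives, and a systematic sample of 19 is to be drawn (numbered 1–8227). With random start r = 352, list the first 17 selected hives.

k = N/n = 8227/19 = 433
hive 1: 352
hive 2: 352 + 433 = 785
hive 3: 785 + 433 = 1218
hive 4: 1218 + 433 = 1651
hive 5: 1651 + 433 = 2084
hive 6: 2084 + 433 = 2517
hive 7: 2517 + 433 = 2950
hive 8: 2950 + 433 = 3383
hive 9: 3383 + 433 = 3816
hive 10: 3816 + 433 = 4249
hive 11: 4249 + 433 = 4682
hive 12: 4682 + 433 = 5115
hive 13: 5115 + 433 = 5548
hive 14: 5548 + 433 = 5981
hive 15: 5981 + 433 = 6414
hive 16: 6414 + 433 = 6847
hive 17: 6847 + 433 = 7280

352, 785, 1218, 1651, 2084, 2517, 2950, 3383, 3816, 4249, 4682, 5115, 5548, 5981, 6414, 6847, 7280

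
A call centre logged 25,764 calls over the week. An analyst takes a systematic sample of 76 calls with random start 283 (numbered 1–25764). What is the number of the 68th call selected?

22996

k = 25764/76 = 339
68th selection = r + (68−1)·k = 283 + 67×339 = 283 + 22713 = 22996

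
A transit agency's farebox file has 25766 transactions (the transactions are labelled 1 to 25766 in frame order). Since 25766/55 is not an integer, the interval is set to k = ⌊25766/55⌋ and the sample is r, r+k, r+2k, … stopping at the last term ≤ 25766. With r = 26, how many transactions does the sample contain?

56

k = ⌊25766/55⌋ = 468
Achieved size = ⌊(25766 − 26)/468⌋ + 1 = ⌊25740/468⌋ + 1 = 55 + 1 = 56
(last selection: 26 + 55×468 = 25766 ≤ 25766; next would be 26234 > 25766)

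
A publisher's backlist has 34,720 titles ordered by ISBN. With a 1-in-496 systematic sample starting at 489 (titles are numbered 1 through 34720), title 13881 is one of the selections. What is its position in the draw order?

k = 496
position = (13881 − 489)/496 + 1 = 13392/496 + 1 = 27 + 1 = 28

28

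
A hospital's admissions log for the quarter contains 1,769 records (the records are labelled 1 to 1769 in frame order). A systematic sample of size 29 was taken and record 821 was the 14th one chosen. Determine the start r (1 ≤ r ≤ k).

k = 1769/29 = 61
r = 821 − (14−1)×61 = 821 − 793 = 28

28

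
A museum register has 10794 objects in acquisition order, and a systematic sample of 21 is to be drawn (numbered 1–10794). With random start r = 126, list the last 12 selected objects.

4752, 5266, 5780, 6294, 6808, 7322, 7836, 8350, 8864, 9378, 9892, 10406

k = N/n = 10794/21 = 514
10th selection = 126 + 9×514 = 4752
11th: 4752 + 514 = 5266
12th: 5266 + 514 = 5780
13th: 5780 + 514 = 6294
14th: 6294 + 514 = 6808
15th: 6808 + 514 = 7322
16th: 7322 + 514 = 7836
17th: 7836 + 514 = 8350
18th: 8350 + 514 = 8864
19th: 8864 + 514 = 9378
20th: 9378 + 514 = 9892
21st: 9892 + 514 = 10406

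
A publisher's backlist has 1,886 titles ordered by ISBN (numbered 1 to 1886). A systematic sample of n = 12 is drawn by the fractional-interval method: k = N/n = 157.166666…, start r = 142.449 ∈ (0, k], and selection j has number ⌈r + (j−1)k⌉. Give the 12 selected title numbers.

143, 300, 457, 614, 772, 929, 1086, 1243, 1400, 1557, 1715, 1872

j=1: r + 0k = 142.449 → ⌈·⌉ = 143
j=2: r + 1k = 299.615666… → ⌈·⌉ = 300
j=3: r + 2k = 456.782333… → ⌈·⌉ = 457
j=4: r + 3k = 613.949 → ⌈·⌉ = 614
j=5: r + 4k = 771.115666… → ⌈·⌉ = 772
j=6: r + 5k = 928.282333… → ⌈·⌉ = 929
j=7: r + 6k = 1085.449 → ⌈·⌉ = 1086
j=8: r + 7k = 1242.615666… → ⌈·⌉ = 1243
j=9: r + 8k = 1399.782333… → ⌈·⌉ = 1400
j=10: r + 9k = 1556.949 → ⌈·⌉ = 1557
j=11: r + 10k = 1714.115666… → ⌈·⌉ = 1715
j=12: r + 11k = 1871.282333… → ⌈·⌉ = 1872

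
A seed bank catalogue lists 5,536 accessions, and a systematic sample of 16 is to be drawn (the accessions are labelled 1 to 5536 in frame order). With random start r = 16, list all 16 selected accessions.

k = N/n = 5536/16 = 346
accession 1: 16
accession 2: 16 + 346 = 362
accession 3: 362 + 346 = 708
accession 4: 708 + 346 = 1054
accession 5: 1054 + 346 = 1400
accession 6: 1400 + 346 = 1746
accession 7: 1746 + 346 = 2092
accession 8: 2092 + 346 = 2438
accession 9: 2438 + 346 = 2784
accession 10: 2784 + 346 = 3130
accession 11: 3130 + 346 = 3476
accession 12: 3476 + 346 = 3822
accession 13: 3822 + 346 = 4168
accession 14: 4168 + 346 = 4514
accession 15: 4514 + 346 = 4860
accession 16: 4860 + 346 = 5206

16, 362, 708, 1054, 1400, 1746, 2092, 2438, 2784, 3130, 3476, 3822, 4168, 4514, 4860, 5206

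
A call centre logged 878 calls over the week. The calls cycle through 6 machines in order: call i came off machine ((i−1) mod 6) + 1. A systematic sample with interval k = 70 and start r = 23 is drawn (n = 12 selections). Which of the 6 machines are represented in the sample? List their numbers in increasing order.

Consecutive selections differ by k = 70, so their machine numbers differ by 70 mod 6 = 4.
gcd(70, 6) = 2, so the sample visits 6/2 = 3 distinct residues mod 6.
Start 23 is machine 5; the machines hit are 1, 3, 5.

1, 3, 5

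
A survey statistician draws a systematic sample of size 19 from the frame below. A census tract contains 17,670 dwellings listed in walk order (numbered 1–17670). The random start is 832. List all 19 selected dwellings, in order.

832, 1762, 2692, 3622, 4552, 5482, 6412, 7342, 8272, 9202, 10132, 11062, 11992, 12922, 13852, 14782, 15712, 16642, 17572

k = N/n = 17670/19 = 930
dwelling 1: 832
dwelling 2: 832 + 930 = 1762
dwelling 3: 1762 + 930 = 2692
dwelling 4: 2692 + 930 = 3622
dwelling 5: 3622 + 930 = 4552
dwelling 6: 4552 + 930 = 5482
dwelling 7: 5482 + 930 = 6412
dwelling 8: 6412 + 930 = 7342
dwelling 9: 7342 + 930 = 8272
dwelling 10: 8272 + 930 = 9202
dwelling 11: 9202 + 930 = 10132
dwelling 12: 10132 + 930 = 11062
dwelling 13: 11062 + 930 = 11992
dwelling 14: 11992 + 930 = 12922
dwelling 15: 12922 + 930 = 13852
dwelling 16: 13852 + 930 = 14782
dwelling 17: 14782 + 930 = 15712
dwelling 18: 15712 + 930 = 16642
dwelling 19: 16642 + 930 = 17572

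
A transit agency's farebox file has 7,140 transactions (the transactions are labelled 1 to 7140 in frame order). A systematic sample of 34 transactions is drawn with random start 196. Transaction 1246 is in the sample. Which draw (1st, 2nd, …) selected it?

6

k = 7140/34 = 210
position = (1246 − 196)/210 + 1 = 1050/210 + 1 = 5 + 1 = 6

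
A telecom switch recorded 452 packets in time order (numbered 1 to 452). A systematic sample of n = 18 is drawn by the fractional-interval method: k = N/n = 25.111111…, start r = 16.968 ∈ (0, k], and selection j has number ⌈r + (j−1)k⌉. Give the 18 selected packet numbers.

17, 43, 68, 93, 118, 143, 168, 193, 218, 243, 269, 294, 319, 344, 369, 394, 419, 444

j=1: r + 0k = 16.968 → ⌈·⌉ = 17
j=2: r + 1k = 42.079111… → ⌈·⌉ = 43
j=3: r + 2k = 67.190222… → ⌈·⌉ = 68
j=4: r + 3k = 92.301333… → ⌈·⌉ = 93
j=5: r + 4k = 117.412444… → ⌈·⌉ = 118
j=6: r + 5k = 142.523555… → ⌈·⌉ = 143
j=7: r + 6k = 167.634666… → ⌈·⌉ = 168
j=8: r + 7k = 192.745777… → ⌈·⌉ = 193
j=9: r + 8k = 217.856888… → ⌈·⌉ = 218
j=10: r + 9k = 242.968 → ⌈·⌉ = 243
j=11: r + 10k = 268.079111… → ⌈·⌉ = 269
j=12: r + 11k = 293.190222… → ⌈·⌉ = 294
j=13: r + 12k = 318.301333… → ⌈·⌉ = 319
j=14: r + 13k = 343.412444… → ⌈·⌉ = 344
j=15: r + 14k = 368.523555… → ⌈·⌉ = 369
j=16: r + 15k = 393.634666… → ⌈·⌉ = 394
j=17: r + 16k = 418.745777… → ⌈·⌉ = 419
j=18: r + 17k = 443.856888… → ⌈·⌉ = 444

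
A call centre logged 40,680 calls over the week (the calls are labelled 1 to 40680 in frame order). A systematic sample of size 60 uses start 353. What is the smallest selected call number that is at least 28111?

k = 40680/60 = 678
Steps past start: ⌈(28111 − 353)/678⌉ = ⌈27758/678⌉ = 41
Selected call: 353 + 41×678 = 28151

28151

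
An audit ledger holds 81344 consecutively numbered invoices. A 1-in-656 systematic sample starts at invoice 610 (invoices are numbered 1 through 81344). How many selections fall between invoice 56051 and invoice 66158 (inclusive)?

15

k = 656
First selection ≥ 56051: 610 + ⌈(56051−610)/656⌉·656 = 610 + 85×656 = 56370
Last selection ≤ 66158: 610 + ⌊(66158−610)/656⌋·656 = 610 + 99×656 = 65554
Count = 99 − 85 + 1 = 15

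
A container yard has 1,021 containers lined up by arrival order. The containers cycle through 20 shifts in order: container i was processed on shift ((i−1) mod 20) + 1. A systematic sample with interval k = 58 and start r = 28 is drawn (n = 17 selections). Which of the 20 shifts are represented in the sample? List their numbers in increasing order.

2, 4, 6, 8, 10, 12, 14, 16, 18, 20

Consecutive selections differ by k = 58, so their shift numbers differ by 58 mod 20 = 18.
gcd(58, 20) = 2, so the sample visits 20/2 = 10 distinct residues mod 20.
Start 28 is shift 8; the shifts hit are 2, 4, 6, 8, 10, 12, 14, 16, 18, 20.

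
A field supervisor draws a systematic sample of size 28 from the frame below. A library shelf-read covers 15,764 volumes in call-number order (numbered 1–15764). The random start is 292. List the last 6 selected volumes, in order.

k = N/n = 15764/28 = 563
23rd selection = 292 + 22×563 = 12678
24th: 12678 + 563 = 13241
25th: 13241 + 563 = 13804
26th: 13804 + 563 = 14367
27th: 14367 + 563 = 14930
28th: 14930 + 563 = 15493

12678, 13241, 13804, 14367, 14930, 15493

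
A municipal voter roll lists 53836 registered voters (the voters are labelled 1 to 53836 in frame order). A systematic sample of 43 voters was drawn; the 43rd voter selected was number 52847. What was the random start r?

k = 53836/43 = 1252
r = 52847 − (43−1)×1252 = 52847 − 52584 = 263

263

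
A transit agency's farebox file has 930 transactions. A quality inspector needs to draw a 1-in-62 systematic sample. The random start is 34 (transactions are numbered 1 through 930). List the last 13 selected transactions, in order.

3rd selection = 34 + 2×62 = 158
4th: 158 + 62 = 220
5th: 220 + 62 = 282
6th: 282 + 62 = 344
7th: 344 + 62 = 406
8th: 406 + 62 = 468
9th: 468 + 62 = 530
10th: 530 + 62 = 592
11th: 592 + 62 = 654
12th: 654 + 62 = 716
13th: 716 + 62 = 778
14th: 778 + 62 = 840
15th: 840 + 62 = 902

158, 220, 282, 344, 406, 468, 530, 592, 654, 716, 778, 840, 902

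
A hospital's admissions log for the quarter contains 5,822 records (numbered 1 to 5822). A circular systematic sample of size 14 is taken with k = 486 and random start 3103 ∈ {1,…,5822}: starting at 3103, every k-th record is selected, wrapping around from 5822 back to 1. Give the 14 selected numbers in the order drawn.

3103, 3589, 4075, 4561, 5047, 5533, 197, 683, 1169, 1655, 2141, 2627, 3113, 3599

Selection 1: 3103
Selection 2: 3103 + 486 = 3589
Selection 3: 3589 + 486 = 4075
Selection 4: 4075 + 486 = 4561
Selection 5: 4561 + 486 = 5047
Selection 6: 5047 + 486 = 5533
Selection 7: 5533 + 486 = 6019 → 6019 − 5822 = 197
Selection 8: 197 + 486 = 683
Selection 9: 683 + 486 = 1169
Selection 10: 1169 + 486 = 1655
Selection 11: 1655 + 486 = 2141
Selection 12: 2141 + 486 = 2627
Selection 13: 2627 + 486 = 3113
Selection 14: 3113 + 486 = 3599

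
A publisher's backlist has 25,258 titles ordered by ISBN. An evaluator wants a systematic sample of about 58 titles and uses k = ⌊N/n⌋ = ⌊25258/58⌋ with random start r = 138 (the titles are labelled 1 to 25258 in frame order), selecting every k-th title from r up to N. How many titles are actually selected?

k = ⌊25258/58⌋ = 435
Achieved size = ⌊(25258 − 138)/435⌋ + 1 = ⌊25120/435⌋ + 1 = 57 + 1 = 58
(last selection: 138 + 57×435 = 24933 ≤ 25258; next would be 25368 > 25258)

58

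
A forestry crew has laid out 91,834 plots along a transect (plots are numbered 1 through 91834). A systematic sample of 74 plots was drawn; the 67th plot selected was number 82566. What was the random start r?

660

k = 91834/74 = 1241
r = 82566 − (67−1)×1241 = 82566 − 81906 = 660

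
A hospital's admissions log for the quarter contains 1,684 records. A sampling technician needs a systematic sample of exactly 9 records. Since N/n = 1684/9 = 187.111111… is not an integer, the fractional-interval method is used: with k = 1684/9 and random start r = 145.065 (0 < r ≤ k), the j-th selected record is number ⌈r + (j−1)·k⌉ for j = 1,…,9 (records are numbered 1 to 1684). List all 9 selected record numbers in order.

j=1: r + 0k = 145.065 → ⌈·⌉ = 146
j=2: r + 1k = 332.176111… → ⌈·⌉ = 333
j=3: r + 2k = 519.287222… → ⌈·⌉ = 520
j=4: r + 3k = 706.398333… → ⌈·⌉ = 707
j=5: r + 4k = 893.509444… → ⌈·⌉ = 894
j=6: r + 5k = 1080.620555… → ⌈·⌉ = 1081
j=7: r + 6k = 1267.731666… → ⌈·⌉ = 1268
j=8: r + 7k = 1454.842777… → ⌈·⌉ = 1455
j=9: r + 8k = 1641.953888… → ⌈·⌉ = 1642

146, 333, 520, 707, 894, 1081, 1268, 1455, 1642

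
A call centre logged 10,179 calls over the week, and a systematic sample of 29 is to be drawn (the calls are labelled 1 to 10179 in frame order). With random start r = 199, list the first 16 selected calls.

199, 550, 901, 1252, 1603, 1954, 2305, 2656, 3007, 3358, 3709, 4060, 4411, 4762, 5113, 5464

k = N/n = 10179/29 = 351
call 1: 199
call 2: 199 + 351 = 550
call 3: 550 + 351 = 901
call 4: 901 + 351 = 1252
call 5: 1252 + 351 = 1603
call 6: 1603 + 351 = 1954
call 7: 1954 + 351 = 2305
call 8: 2305 + 351 = 2656
call 9: 2656 + 351 = 3007
call 10: 3007 + 351 = 3358
call 11: 3358 + 351 = 3709
call 12: 3709 + 351 = 4060
call 13: 4060 + 351 = 4411
call 14: 4411 + 351 = 4762
call 15: 4762 + 351 = 5113
call 16: 5113 + 351 = 5464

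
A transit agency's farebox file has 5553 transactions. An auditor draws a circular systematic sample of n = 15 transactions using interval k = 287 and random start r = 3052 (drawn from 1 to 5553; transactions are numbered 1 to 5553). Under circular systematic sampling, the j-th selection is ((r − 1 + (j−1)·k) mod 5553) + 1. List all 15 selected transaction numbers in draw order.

Selection 1: 3052
Selection 2: 3052 + 287 = 3339
Selection 3: 3339 + 287 = 3626
Selection 4: 3626 + 287 = 3913
Selection 5: 3913 + 287 = 4200
Selection 6: 4200 + 287 = 4487
Selection 7: 4487 + 287 = 4774
Selection 8: 4774 + 287 = 5061
Selection 9: 5061 + 287 = 5348
Selection 10: 5348 + 287 = 5635 → 5635 − 5553 = 82
Selection 11: 82 + 287 = 369
Selection 12: 369 + 287 = 656
Selection 13: 656 + 287 = 943
Selection 14: 943 + 287 = 1230
Selection 15: 1230 + 287 = 1517

3052, 3339, 3626, 3913, 4200, 4487, 4774, 5061, 5348, 82, 369, 656, 943, 1230, 1517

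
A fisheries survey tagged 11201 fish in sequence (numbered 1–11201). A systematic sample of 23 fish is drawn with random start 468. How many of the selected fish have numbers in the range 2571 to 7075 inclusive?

9

k = 11201/23 = 487
First selection ≥ 2571: 468 + ⌈(2571−468)/487⌉·487 = 468 + 5×487 = 2903
Last selection ≤ 7075: 468 + ⌊(7075−468)/487⌋·487 = 468 + 13×487 = 6799
Count = 13 − 5 + 1 = 9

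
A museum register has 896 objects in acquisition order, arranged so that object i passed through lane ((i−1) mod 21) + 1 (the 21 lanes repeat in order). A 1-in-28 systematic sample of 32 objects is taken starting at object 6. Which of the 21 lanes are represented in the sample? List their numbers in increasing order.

Consecutive selections differ by k = 28, so their lane numbers differ by 28 mod 21 = 7.
gcd(28, 21) = 7, so the sample visits 21/7 = 3 distinct residues mod 21.
Start 6 is lane 6; the lanes hit are 6, 13, 20.

6, 13, 20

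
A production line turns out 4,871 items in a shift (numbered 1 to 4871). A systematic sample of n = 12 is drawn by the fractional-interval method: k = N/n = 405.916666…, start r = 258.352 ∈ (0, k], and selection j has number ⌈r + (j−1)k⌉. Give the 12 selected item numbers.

259, 665, 1071, 1477, 1883, 2288, 2694, 3100, 3506, 3912, 4318, 4724

j=1: r + 0k = 258.352 → ⌈·⌉ = 259
j=2: r + 1k = 664.268666… → ⌈·⌉ = 665
j=3: r + 2k = 1070.185333… → ⌈·⌉ = 1071
j=4: r + 3k = 1476.102 → ⌈·⌉ = 1477
j=5: r + 4k = 1882.018666… → ⌈·⌉ = 1883
j=6: r + 5k = 2287.935333… → ⌈·⌉ = 2288
j=7: r + 6k = 2693.852 → ⌈·⌉ = 2694
j=8: r + 7k = 3099.768666… → ⌈·⌉ = 3100
j=9: r + 8k = 3505.685333… → ⌈·⌉ = 3506
j=10: r + 9k = 3911.602 → ⌈·⌉ = 3912
j=11: r + 10k = 4317.518666… → ⌈·⌉ = 4318
j=12: r + 11k = 4723.435333… → ⌈·⌉ = 4724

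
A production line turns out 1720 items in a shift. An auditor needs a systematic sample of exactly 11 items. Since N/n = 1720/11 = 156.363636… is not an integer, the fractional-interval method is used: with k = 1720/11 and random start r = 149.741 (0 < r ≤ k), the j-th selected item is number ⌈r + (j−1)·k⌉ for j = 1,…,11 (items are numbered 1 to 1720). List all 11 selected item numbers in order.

150, 307, 463, 619, 776, 932, 1088, 1245, 1401, 1558, 1714

j=1: r + 0k = 149.741 → ⌈·⌉ = 150
j=2: r + 1k = 306.104636… → ⌈·⌉ = 307
j=3: r + 2k = 462.468272… → ⌈·⌉ = 463
j=4: r + 3k = 618.831909… → ⌈·⌉ = 619
j=5: r + 4k = 775.195545… → ⌈·⌉ = 776
j=6: r + 5k = 931.559181… → ⌈·⌉ = 932
j=7: r + 6k = 1087.922818… → ⌈·⌉ = 1088
j=8: r + 7k = 1244.286454… → ⌈·⌉ = 1245
j=9: r + 8k = 1400.650090… → ⌈·⌉ = 1401
j=10: r + 9k = 1557.013727… → ⌈·⌉ = 1558
j=11: r + 10k = 1713.377363… → ⌈·⌉ = 1714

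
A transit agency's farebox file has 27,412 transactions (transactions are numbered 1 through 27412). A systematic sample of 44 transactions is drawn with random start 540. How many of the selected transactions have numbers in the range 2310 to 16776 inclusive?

24

k = 27412/44 = 623
First selection ≥ 2310: 540 + ⌈(2310−540)/623⌉·623 = 540 + 3×623 = 2409
Last selection ≤ 16776: 540 + ⌊(16776−540)/623⌋·623 = 540 + 26×623 = 16738
Count = 26 − 3 + 1 = 24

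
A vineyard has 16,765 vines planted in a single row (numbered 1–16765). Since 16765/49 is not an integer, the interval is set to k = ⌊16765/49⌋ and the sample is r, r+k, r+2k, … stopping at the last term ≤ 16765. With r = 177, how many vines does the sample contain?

49

k = ⌊16765/49⌋ = 342
Achieved size = ⌊(16765 − 177)/342⌋ + 1 = ⌊16588/342⌋ + 1 = 48 + 1 = 49
(last selection: 177 + 48×342 = 16593 ≤ 16765; next would be 16935 > 16765)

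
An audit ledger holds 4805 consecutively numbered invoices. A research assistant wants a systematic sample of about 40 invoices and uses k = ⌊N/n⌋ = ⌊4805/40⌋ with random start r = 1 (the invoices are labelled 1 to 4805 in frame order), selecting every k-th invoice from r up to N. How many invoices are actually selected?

k = ⌊4805/40⌋ = 120
Achieved size = ⌊(4805 − 1)/120⌋ + 1 = ⌊4804/120⌋ + 1 = 40 + 1 = 41
(last selection: 1 + 40×120 = 4801 ≤ 4805; next would be 4921 > 4805)

41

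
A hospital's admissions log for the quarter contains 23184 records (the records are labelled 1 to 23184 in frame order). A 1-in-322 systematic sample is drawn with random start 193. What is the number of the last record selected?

23055

k = 322
72nd selection = r + (72−1)·k = 193 + 71×322 = 193 + 22862 = 23055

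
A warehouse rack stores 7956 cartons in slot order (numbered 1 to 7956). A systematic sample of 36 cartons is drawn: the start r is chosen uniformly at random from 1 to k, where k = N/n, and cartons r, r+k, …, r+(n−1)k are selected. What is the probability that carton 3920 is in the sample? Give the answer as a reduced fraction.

1/221

k = 7956/36 = 221.
Carton 3920 is selected iff r ≡ 3920 (mod 221); exactly one such r in {1,…,221}.
Inclusion probability = 1/221.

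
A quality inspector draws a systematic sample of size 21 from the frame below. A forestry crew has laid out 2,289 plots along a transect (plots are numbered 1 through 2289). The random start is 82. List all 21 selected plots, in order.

82, 191, 300, 409, 518, 627, 736, 845, 954, 1063, 1172, 1281, 1390, 1499, 1608, 1717, 1826, 1935, 2044, 2153, 2262

k = N/n = 2289/21 = 109
plot 1: 82
plot 2: 82 + 109 = 191
plot 3: 191 + 109 = 300
plot 4: 300 + 109 = 409
plot 5: 409 + 109 = 518
plot 6: 518 + 109 = 627
plot 7: 627 + 109 = 736
plot 8: 736 + 109 = 845
plot 9: 845 + 109 = 954
plot 10: 954 + 109 = 1063
plot 11: 1063 + 109 = 1172
plot 12: 1172 + 109 = 1281
plot 13: 1281 + 109 = 1390
plot 14: 1390 + 109 = 1499
plot 15: 1499 + 109 = 1608
plot 16: 1608 + 109 = 1717
plot 17: 1717 + 109 = 1826
plot 18: 1826 + 109 = 1935
plot 19: 1935 + 109 = 2044
plot 20: 2044 + 109 = 2153
plot 21: 2153 + 109 = 2262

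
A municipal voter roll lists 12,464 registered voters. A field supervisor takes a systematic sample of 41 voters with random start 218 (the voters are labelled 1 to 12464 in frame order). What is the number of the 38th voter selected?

k = 12464/41 = 304
38th selection = r + (38−1)·k = 218 + 37×304 = 218 + 11248 = 11466

11466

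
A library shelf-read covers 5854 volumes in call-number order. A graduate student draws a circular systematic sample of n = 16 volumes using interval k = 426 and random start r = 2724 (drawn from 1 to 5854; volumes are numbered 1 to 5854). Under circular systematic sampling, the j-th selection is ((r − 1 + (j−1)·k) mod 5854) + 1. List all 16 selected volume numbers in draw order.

2724, 3150, 3576, 4002, 4428, 4854, 5280, 5706, 278, 704, 1130, 1556, 1982, 2408, 2834, 3260

Selection 1: 2724
Selection 2: 2724 + 426 = 3150
Selection 3: 3150 + 426 = 3576
Selection 4: 3576 + 426 = 4002
Selection 5: 4002 + 426 = 4428
Selection 6: 4428 + 426 = 4854
Selection 7: 4854 + 426 = 5280
Selection 8: 5280 + 426 = 5706
Selection 9: 5706 + 426 = 6132 → 6132 − 5854 = 278
Selection 10: 278 + 426 = 704
Selection 11: 704 + 426 = 1130
Selection 12: 1130 + 426 = 1556
Selection 13: 1556 + 426 = 1982
Selection 14: 1982 + 426 = 2408
Selection 15: 2408 + 426 = 2834
Selection 16: 2834 + 426 = 3260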